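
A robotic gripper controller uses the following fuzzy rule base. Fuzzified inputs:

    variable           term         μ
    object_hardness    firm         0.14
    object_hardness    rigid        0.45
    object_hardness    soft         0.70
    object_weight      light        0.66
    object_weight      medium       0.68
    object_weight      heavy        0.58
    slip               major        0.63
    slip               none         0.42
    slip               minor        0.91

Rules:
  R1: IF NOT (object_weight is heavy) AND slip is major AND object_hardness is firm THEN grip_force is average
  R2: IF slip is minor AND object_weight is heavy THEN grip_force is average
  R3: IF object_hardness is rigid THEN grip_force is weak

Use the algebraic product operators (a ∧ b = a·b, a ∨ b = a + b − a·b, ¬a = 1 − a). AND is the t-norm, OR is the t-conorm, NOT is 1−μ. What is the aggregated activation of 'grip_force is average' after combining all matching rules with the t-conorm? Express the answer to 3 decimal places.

R1: ¬heavy=1−0.58=0.42, major=0.63, firm=0.14; AND[a·b] → w = 0.0370
R2: minor=0.91, heavy=0.58; AND[a·b] → w = 0.5278
R3: rigid=0.45 → w = 0.4500
Rules with consequent 'average': {R1, R2} → strengths 0.0370, 0.5278
Aggregate via t-conorm [a + b − a·b]: 0.5453

0.545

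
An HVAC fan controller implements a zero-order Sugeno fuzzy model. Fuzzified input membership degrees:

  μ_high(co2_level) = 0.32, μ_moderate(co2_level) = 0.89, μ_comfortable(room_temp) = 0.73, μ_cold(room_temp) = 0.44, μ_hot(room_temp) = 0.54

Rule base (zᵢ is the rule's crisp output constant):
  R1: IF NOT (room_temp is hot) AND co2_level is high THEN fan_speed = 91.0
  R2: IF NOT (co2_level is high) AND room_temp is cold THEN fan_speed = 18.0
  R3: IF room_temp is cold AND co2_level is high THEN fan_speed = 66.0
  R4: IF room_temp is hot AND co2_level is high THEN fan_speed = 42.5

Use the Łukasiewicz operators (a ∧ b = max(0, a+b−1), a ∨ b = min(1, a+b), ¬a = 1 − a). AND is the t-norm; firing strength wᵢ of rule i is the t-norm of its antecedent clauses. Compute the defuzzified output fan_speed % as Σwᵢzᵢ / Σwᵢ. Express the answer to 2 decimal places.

18.00

R1 (z=91.0): ¬hot=1−0.54=0.46, high=0.32; AND[max(0, a+b−1)] → w = 0.00
R2 (z=18.0): ¬high=1−0.32=0.68, cold=0.44; AND[max(0, a+b−1)] → w = 0.12
R3 (z=66.0): cold=0.44, high=0.32; AND[max(0, a+b−1)] → w = 0.00
R4 (z=42.5): hot=0.54, high=0.32; AND[max(0, a+b−1)] → w = 0.00
Weighted average = (0.00·91.0 + 0.12·18.0 + 0.00·66.0 + 0.00·42.5) / (0.00 + 0.12 + 0.00 + 0.00)
  = 2.1600 / 0.1200 = 18.00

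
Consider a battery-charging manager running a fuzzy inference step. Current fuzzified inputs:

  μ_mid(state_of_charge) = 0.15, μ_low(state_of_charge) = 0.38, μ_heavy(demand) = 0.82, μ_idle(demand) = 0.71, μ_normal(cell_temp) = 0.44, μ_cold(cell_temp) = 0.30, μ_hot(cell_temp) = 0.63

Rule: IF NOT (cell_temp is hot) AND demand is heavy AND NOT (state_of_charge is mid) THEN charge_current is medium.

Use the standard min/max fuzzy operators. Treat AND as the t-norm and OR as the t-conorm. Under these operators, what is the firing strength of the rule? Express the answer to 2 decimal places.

0.37

firing strength: ¬hot=1−0.63=0.37, heavy=0.82, ¬mid=1−0.15=0.85; AND[min(a, b)] → w = 0.37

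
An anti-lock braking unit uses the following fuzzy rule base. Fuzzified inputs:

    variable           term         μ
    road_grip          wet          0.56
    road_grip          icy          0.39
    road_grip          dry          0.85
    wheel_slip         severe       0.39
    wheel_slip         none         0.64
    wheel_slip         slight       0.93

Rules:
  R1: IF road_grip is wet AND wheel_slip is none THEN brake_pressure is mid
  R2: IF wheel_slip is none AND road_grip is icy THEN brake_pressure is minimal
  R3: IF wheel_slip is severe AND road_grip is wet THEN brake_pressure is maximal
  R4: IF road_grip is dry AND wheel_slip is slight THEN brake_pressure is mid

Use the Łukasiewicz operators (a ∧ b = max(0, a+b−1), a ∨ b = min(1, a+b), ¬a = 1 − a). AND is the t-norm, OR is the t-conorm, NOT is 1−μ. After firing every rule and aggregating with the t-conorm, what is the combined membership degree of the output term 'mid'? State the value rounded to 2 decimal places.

R1: wet=0.56, none=0.64; AND[max(0, a+b−1)] → w = 0.20
R2: none=0.64, icy=0.39; AND[max(0, a+b−1)] → w = 0.03
R3: severe=0.39, wet=0.56; AND[max(0, a+b−1)] → w = 0.00
R4: dry=0.85, slight=0.93; AND[max(0, a+b−1)] → w = 0.78
Rules with consequent 'mid': {R1, R4} → strengths 0.20, 0.78
Aggregate via t-conorm [min(1, a+b)]: 0.98

0.98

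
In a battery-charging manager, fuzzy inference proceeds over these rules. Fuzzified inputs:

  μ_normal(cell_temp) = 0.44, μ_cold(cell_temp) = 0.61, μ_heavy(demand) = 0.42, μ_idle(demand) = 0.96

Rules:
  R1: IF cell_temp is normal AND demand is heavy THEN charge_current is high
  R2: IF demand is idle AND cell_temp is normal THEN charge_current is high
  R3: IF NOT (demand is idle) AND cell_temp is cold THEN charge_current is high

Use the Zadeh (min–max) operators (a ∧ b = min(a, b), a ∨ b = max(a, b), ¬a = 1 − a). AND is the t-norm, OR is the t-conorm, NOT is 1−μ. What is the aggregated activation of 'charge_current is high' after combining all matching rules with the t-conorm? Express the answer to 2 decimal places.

0.44

R1: normal=0.44, heavy=0.42; AND[min(a, b)] → w = 0.42
R2: idle=0.96, normal=0.44; AND[min(a, b)] → w = 0.44
R3: ¬idle=1−0.96=0.04, cold=0.61; AND[min(a, b)] → w = 0.04
Rules with consequent 'high': {R1, R2, R3} → strengths 0.42, 0.44, 0.04
Aggregate via t-conorm [max(a, b)]: 0.44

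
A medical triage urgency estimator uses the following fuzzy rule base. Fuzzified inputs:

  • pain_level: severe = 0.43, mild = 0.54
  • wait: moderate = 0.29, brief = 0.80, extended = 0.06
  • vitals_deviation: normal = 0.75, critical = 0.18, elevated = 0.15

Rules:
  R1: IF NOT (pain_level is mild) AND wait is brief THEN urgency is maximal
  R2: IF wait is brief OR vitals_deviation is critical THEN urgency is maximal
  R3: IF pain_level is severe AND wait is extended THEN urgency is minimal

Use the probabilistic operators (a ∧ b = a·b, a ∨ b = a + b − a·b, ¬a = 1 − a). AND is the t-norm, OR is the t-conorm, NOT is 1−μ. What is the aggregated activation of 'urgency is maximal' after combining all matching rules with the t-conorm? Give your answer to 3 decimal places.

R1: ¬mild=1−0.54=0.46, brief=0.80; AND[a·b] → w = 0.3680
R2: brief=0.80, critical=0.18; OR[a + b − a·b] → w = 0.8360
R3: severe=0.43, extended=0.06; AND[a·b] → w = 0.0258
Rules with consequent 'maximal': {R1, R2} → strengths 0.3680, 0.8360
Aggregate via t-conorm [a + b − a·b]: 0.8964

0.896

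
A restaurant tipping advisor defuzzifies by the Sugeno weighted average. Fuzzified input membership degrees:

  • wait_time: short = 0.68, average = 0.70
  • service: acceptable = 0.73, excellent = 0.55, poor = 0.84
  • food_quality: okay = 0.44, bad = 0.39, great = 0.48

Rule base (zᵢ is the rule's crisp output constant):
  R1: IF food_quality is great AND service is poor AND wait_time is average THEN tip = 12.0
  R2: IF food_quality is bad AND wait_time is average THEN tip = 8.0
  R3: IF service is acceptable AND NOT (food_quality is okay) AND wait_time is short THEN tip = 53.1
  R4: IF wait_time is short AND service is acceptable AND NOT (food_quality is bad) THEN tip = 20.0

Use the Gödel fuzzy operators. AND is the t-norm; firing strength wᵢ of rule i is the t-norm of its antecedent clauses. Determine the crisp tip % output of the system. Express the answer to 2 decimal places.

R1 (z=12.0): great=0.48, poor=0.84, average=0.70; AND[min(a, b)] → w = 0.48
R2 (z=8.0): bad=0.39, average=0.70; AND[min(a, b)] → w = 0.39
R3 (z=53.1): acceptable=0.73, ¬okay=1−0.44=0.56, short=0.68; AND[min(a, b)] → w = 0.56
R4 (z=20.0): short=0.68, acceptable=0.73, ¬bad=1−0.39=0.61; AND[min(a, b)] → w = 0.61
Weighted average = (0.48·12.0 + 0.39·8.0 + 0.56·53.1 + 0.61·20.0) / (0.48 + 0.39 + 0.56 + 0.61)
  = 50.8160 / 2.0400 = 24.91

24.91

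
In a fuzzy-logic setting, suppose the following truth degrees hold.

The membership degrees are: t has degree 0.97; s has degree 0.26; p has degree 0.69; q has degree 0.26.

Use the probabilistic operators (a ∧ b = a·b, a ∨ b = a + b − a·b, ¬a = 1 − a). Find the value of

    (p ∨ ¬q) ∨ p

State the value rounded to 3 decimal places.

¬q = 1 − 0.2600 = 0.7400
p ∨ ¬q = a + b − a·b on (0.6900, 0.7400) = 0.9194
(p ∨ ¬q) ∨ p = a + b − a·b on (0.9194, 0.6900) = 0.9750

0.975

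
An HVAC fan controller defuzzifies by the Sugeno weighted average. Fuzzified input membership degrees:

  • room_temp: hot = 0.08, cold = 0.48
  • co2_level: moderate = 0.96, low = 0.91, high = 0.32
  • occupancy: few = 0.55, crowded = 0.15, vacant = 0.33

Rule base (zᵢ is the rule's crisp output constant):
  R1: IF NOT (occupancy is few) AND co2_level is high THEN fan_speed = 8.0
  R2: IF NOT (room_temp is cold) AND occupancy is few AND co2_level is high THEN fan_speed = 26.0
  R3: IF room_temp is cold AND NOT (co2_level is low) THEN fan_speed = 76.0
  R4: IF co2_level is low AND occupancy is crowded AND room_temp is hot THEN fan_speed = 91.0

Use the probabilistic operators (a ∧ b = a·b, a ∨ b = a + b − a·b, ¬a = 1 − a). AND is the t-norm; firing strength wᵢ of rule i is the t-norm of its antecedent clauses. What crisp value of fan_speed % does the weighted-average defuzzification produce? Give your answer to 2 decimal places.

26.96

R1 (z=8.0): ¬few=1−0.55=0.45, high=0.32; AND[a·b] → w = 0.1440
R2 (z=26.0): ¬cold=1−0.48=0.52, few=0.55, high=0.32; AND[a·b] → w = 0.0915
R3 (z=76.0): cold=0.48, ¬low=1−0.91=0.09; AND[a·b] → w = 0.0432
R4 (z=91.0): low=0.91, crowded=0.15, hot=0.08; AND[a·b] → w = 0.0109
Weighted average = (0.1440·8.0 + 0.0915·26.0 + 0.0432·76.0 + 0.0109·91.0) / (0.1440 + 0.0915 + 0.0432 + 0.0109)
  = 7.8084 / 0.2896 = 26.96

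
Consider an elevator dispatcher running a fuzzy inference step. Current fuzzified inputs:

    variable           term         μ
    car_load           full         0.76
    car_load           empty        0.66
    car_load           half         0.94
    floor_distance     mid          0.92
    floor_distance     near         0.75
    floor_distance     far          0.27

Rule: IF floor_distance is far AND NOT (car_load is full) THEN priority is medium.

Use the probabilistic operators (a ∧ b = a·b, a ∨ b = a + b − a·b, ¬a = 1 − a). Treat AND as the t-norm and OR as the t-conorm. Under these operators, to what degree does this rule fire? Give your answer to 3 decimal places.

firing strength: far=0.27, ¬full=1−0.76=0.24; AND[a·b] → w = 0.0648

0.065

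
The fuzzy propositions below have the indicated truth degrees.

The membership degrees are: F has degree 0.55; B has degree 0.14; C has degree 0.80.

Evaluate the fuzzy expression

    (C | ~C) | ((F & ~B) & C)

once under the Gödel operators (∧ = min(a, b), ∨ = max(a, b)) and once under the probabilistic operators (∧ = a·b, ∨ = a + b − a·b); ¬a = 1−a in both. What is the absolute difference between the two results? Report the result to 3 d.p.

0.101

Under Gödel:
  ~C = 1 − 0.80 = 0.20
  C | ~C = max(a, b) on (0.80, 0.20) = 0.80
  ~B = 1 − 0.14 = 0.86
  F & ~B = min(a, b) on (0.55, 0.86) = 0.55
  (F & ~B) & C = min(a, b) on (0.55, 0.80) = 0.55
  (C | ~C) | ((F & ~B) & C) = max(a, b) on (0.80, 0.55) = 0.80
  → value = 0.8000
Under probabilistic:
  ~C = 1 − 0.8000 = 0.2000
  C | ~C = a + b − a·b on (0.8000, 0.2000) = 0.8400
  ~B = 1 − 0.1400 = 0.8600
  F & ~B = a·b on (0.5500, 0.8600) = 0.4730
  (F & ~B) & C = a·b on (0.4730, 0.8000) = 0.3784
  (C | ~C) | ((F & ~B) & C) = a + b − a·b on (0.8400, 0.3784) = 0.9005
  → value = 0.9005
|0.8000 − 0.9005| = 0.101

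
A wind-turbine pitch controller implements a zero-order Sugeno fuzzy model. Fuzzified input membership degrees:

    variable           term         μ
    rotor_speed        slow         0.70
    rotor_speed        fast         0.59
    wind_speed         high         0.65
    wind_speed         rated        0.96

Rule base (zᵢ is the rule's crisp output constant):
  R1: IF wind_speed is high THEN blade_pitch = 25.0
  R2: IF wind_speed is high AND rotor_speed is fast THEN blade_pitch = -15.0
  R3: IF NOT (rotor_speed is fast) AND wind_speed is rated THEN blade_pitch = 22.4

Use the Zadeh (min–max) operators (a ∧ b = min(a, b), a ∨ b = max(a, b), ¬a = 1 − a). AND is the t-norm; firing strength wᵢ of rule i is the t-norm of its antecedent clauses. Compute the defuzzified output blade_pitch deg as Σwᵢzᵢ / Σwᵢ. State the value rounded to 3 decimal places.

R1 (z=25.0): high=0.65 → w = 0.65
R2 (z=-15.0): high=0.65, fast=0.59; AND[min(a, b)] → w = 0.59
R3 (z=22.4): ¬fast=1−0.59=0.41, rated=0.96; AND[min(a, b)] → w = 0.41
Weighted average = (0.65·25.0 + 0.59·-15.0 + 0.41·22.4) / (0.65 + 0.59 + 0.41)
  = 16.5840 / 1.6500 = 10.051

10.051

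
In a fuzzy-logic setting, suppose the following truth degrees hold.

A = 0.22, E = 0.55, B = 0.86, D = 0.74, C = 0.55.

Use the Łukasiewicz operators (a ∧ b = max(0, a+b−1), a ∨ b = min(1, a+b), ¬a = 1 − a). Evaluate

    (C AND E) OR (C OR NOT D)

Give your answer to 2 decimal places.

C AND E = max(0, a+b−1) on (0.55, 0.55) = 0.10
NOT D = 1 − 0.74 = 0.26
C OR NOT D = min(1, a+b) on (0.55, 0.26) = 0.81
(C AND E) OR (C OR NOT D) = min(1, a+b) on (0.10, 0.81) = 0.91

0.91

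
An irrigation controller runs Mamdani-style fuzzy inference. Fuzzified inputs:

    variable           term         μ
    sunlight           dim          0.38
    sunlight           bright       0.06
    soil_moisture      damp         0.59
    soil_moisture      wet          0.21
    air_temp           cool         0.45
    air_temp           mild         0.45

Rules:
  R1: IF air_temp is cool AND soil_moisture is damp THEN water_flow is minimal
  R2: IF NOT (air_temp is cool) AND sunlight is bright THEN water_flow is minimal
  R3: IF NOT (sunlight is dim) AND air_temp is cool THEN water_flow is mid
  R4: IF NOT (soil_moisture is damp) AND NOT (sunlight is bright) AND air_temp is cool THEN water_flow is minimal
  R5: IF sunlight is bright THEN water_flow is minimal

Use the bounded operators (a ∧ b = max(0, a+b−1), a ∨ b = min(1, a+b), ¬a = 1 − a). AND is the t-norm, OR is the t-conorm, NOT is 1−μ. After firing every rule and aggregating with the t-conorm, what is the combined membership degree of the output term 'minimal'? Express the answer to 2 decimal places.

R1: cool=0.45, damp=0.59; AND[max(0, a+b−1)] → w = 0.04
R2: ¬cool=1−0.45=0.55, bright=0.06; AND[max(0, a+b−1)] → w = 0.00
R3: ¬dim=1−0.38=0.62, cool=0.45; AND[max(0, a+b−1)] → w = 0.07
R4: ¬damp=1−0.59=0.41, ¬bright=1−0.06=0.94, cool=0.45; AND[max(0, a+b−1)] → w = 0.00
R5: bright=0.06 → w = 0.06
Rules with consequent 'minimal': {R1, R2, R4, R5} → strengths 0.04, 0.00, 0.00, 0.06
Aggregate via t-conorm [min(1, a+b)]: 0.10

0.10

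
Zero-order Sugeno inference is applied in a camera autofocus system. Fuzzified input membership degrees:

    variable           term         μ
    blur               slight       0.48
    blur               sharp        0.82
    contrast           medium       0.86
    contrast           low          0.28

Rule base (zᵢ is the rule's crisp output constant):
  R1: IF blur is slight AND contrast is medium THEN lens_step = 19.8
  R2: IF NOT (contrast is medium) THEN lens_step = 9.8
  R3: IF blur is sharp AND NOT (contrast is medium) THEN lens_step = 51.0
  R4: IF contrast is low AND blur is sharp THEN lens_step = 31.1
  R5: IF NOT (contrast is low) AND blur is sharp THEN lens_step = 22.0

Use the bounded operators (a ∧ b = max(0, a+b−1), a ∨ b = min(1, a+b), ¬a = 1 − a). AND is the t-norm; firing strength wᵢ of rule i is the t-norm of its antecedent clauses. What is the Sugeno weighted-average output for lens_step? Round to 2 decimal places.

20.62

R1 (z=19.8): slight=0.48, medium=0.86; AND[max(0, a+b−1)] → w = 0.34
R2 (z=9.8): ¬medium=1−0.86=0.14 → w = 0.14
R3 (z=51.0): sharp=0.82, ¬medium=1−0.86=0.14; AND[max(0, a+b−1)] → w = 0.00
R4 (z=31.1): low=0.28, sharp=0.82; AND[max(0, a+b−1)] → w = 0.10
R5 (z=22.0): ¬low=1−0.28=0.72, sharp=0.82; AND[max(0, a+b−1)] → w = 0.54
Weighted average = (0.34·19.8 + 0.14·9.8 + 0.00·51.0 + 0.10·31.1 + 0.54·22.0) / (0.34 + 0.14 + 0.00 + 0.10 + 0.54)
  = 23.0940 / 1.1200 = 20.62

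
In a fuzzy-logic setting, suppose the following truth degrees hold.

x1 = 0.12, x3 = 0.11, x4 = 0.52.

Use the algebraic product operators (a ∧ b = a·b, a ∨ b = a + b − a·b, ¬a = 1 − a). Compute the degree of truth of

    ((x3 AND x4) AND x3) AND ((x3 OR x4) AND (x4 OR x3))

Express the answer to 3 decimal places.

0.002

x3 AND x4 = a·b on (0.1100, 0.5200) = 0.0572
(x3 AND x4) AND x3 = a·b on (0.0572, 0.1100) = 0.0063
x3 OR x4 = a + b − a·b on (0.1100, 0.5200) = 0.5728
x4 OR x3 = a + b − a·b on (0.5200, 0.1100) = 0.5728
(x3 OR x4) AND (x4 OR x3) = a·b on (0.5728, 0.5728) = 0.3281
((x3 AND x4) AND x3) AND ((x3 OR x4) AND (x4 OR x3)) = a·b on (0.0063, 0.3281) = 0.0021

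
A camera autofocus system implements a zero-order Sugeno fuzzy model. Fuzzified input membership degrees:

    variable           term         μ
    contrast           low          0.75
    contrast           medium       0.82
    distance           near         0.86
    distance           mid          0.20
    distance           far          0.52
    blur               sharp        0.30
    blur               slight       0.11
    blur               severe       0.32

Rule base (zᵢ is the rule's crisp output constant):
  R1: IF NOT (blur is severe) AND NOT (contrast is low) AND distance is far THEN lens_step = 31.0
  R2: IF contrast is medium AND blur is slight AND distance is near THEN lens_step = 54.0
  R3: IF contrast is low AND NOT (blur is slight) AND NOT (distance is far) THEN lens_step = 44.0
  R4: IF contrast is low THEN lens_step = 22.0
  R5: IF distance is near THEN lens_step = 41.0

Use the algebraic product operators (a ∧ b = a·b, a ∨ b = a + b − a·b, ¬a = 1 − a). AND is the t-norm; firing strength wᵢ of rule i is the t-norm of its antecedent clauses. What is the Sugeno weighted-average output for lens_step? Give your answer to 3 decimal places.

R1 (z=31.0): ¬severe=1−0.32=0.68, ¬low=1−0.75=0.25, far=0.52; AND[a·b] → w = 0.0884
R2 (z=54.0): medium=0.82, slight=0.11, near=0.86; AND[a·b] → w = 0.0776
R3 (z=44.0): low=0.75, ¬slight=1−0.11=0.89, ¬far=1−0.52=0.48; AND[a·b] → w = 0.3204
R4 (z=22.0): low=0.75 → w = 0.7500
R5 (z=41.0): near=0.86 → w = 0.8600
Weighted average = (0.0884·31.0 + 0.0776·54.0 + 0.3204·44.0 + 0.7500·22.0 + 0.8600·41.0) / (0.0884 + 0.0776 + 0.3204 + 0.7500 + 0.8600)
  = 72.7869 / 2.0964 = 34.720

34.720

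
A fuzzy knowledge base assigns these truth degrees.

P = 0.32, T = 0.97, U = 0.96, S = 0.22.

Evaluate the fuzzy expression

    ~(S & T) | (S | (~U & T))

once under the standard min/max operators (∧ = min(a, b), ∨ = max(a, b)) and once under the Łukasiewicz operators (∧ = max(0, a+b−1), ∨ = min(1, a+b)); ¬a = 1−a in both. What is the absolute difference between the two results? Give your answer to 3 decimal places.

Under standard min/max:
  S & T = min(a, b) on (0.22, 0.97) = 0.22
  ~(S & T) = 1 − 0.22 = 0.78
  ~U = 1 − 0.96 = 0.04
  ~U & T = min(a, b) on (0.04, 0.97) = 0.04
  S | (~U & T) = max(a, b) on (0.22, 0.04) = 0.22
  ~(S & T) | (S | (~U & T)) = max(a, b) on (0.78, 0.22) = 0.78
  → value = 0.7800
Under Łukasiewicz:
  S & T = max(0, a+b−1) on (0.22, 0.97) = 0.19
  ~(S & T) = 1 − 0.19 = 0.81
  ~U = 1 − 0.96 = 0.04
  ~U & T = max(0, a+b−1) on (0.04, 0.97) = 0.01
  S | (~U & T) = min(1, a+b) on (0.22, 0.01) = 0.23
  ~(S & T) | (S | (~U & T)) = min(1, a+b) on (0.81, 0.23) = 1.00
  → value = 1.0000
|0.7800 − 1.0000| = 0.220

0.220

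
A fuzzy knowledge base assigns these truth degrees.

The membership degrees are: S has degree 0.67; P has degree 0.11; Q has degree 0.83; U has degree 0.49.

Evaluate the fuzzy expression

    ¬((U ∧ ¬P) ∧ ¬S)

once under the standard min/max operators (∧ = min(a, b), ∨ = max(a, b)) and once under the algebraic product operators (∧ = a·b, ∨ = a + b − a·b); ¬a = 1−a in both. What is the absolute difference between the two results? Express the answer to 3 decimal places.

Under standard min/max:
  ¬P = 1 − 0.11 = 0.89
  U ∧ ¬P = min(a, b) on (0.49, 0.89) = 0.49
  ¬S = 1 − 0.67 = 0.33
  (U ∧ ¬P) ∧ ¬S = min(a, b) on (0.49, 0.33) = 0.33
  ¬((U ∧ ¬P) ∧ ¬S) = 1 − 0.33 = 0.67
  → value = 0.6700
Under algebraic product:
  ¬P = 1 − 0.1100 = 0.8900
  U ∧ ¬P = a·b on (0.4900, 0.8900) = 0.4361
  ¬S = 1 − 0.6700 = 0.3300
  (U ∧ ¬P) ∧ ¬S = a·b on (0.4361, 0.3300) = 0.1439
  ¬((U ∧ ¬P) ∧ ¬S) = 1 − 0.1439 = 0.8561
  → value = 0.8561
|0.6700 − 0.8561| = 0.186

0.186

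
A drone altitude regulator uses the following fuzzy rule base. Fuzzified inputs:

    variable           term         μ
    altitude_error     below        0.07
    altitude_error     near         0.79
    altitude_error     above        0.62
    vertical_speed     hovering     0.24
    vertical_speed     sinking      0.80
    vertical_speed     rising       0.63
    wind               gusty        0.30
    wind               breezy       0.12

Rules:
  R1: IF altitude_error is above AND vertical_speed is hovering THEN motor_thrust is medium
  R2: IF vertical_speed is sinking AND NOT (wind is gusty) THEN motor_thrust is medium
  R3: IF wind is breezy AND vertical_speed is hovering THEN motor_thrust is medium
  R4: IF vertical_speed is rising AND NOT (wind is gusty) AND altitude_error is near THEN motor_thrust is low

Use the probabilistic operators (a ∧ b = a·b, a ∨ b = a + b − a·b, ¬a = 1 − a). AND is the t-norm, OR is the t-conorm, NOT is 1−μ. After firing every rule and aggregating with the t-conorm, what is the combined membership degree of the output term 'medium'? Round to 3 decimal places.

R1: above=0.62, hovering=0.24; AND[a·b] → w = 0.1488
R2: sinking=0.80, ¬gusty=1−0.30=0.70; AND[a·b] → w = 0.5600
R3: breezy=0.12, hovering=0.24; AND[a·b] → w = 0.0288
R4: rising=0.63, ¬gusty=1−0.30=0.70, near=0.79; AND[a·b] → w = 0.3484
Rules with consequent 'medium': {R1, R2, R3} → strengths 0.1488, 0.5600, 0.0288
Aggregate via t-conorm [a + b − a·b]: 0.6363

0.636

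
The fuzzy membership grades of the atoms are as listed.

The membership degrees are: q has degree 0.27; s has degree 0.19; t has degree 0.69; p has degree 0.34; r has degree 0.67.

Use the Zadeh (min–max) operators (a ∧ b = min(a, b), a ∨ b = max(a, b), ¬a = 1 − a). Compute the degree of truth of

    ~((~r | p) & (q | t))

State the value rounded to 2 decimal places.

~r = 1 − 0.67 = 0.33
~r | p = max(a, b) on (0.33, 0.34) = 0.34
q | t = max(a, b) on (0.27, 0.69) = 0.69
(~r | p) & (q | t) = min(a, b) on (0.34, 0.69) = 0.34
~((~r | p) & (q | t)) = 1 − 0.34 = 0.66

0.66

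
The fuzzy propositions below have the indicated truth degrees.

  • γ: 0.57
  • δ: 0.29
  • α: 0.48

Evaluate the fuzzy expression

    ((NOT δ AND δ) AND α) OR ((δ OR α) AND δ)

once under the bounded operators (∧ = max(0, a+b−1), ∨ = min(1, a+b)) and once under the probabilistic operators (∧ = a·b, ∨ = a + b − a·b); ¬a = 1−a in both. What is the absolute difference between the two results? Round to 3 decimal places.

Under bounded:
  NOT δ = 1 − 0.29 = 0.71
  NOT δ AND δ = max(0, a+b−1) on (0.71, 0.29) = 0.00
  (NOT δ AND δ) AND α = max(0, a+b−1) on (0.00, 0.48) = 0.00
  δ OR α = min(1, a+b) on (0.29, 0.48) = 0.77
  (δ OR α) AND δ = max(0, a+b−1) on (0.77, 0.29) = 0.06
  ((NOT δ AND δ) AND α) OR ((δ OR α) AND δ) = min(1, a+b) on (0.00, 0.06) = 0.06
  → value = 0.0600
Under probabilistic:
  NOT δ = 1 − 0.2900 = 0.7100
  NOT δ AND δ = a·b on (0.7100, 0.2900) = 0.2059
  (NOT δ AND δ) AND α = a·b on (0.2059, 0.4800) = 0.0988
  δ OR α = a + b − a·b on (0.2900, 0.4800) = 0.6308
  (δ OR α) AND δ = a·b on (0.6308, 0.2900) = 0.1829
  ((NOT δ AND δ) AND α) OR ((δ OR α) AND δ) = a + b − a·b on (0.0988, 0.1829) = 0.2637
  → value = 0.2637
|0.0600 − 0.2637| = 0.204

0.204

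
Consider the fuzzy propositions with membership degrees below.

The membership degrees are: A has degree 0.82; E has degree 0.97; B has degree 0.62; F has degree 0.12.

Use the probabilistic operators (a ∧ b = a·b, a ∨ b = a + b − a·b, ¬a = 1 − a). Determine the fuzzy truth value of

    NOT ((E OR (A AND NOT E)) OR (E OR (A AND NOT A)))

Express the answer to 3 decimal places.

NOT E = 1 − 0.9700 = 0.0300
A AND NOT E = a·b on (0.8200, 0.0300) = 0.0246
E OR (A AND NOT E) = a + b − a·b on (0.9700, 0.0246) = 0.9707
NOT A = 1 − 0.8200 = 0.1800
A AND NOT A = a·b on (0.8200, 0.1800) = 0.1476
E OR (A AND NOT A) = a + b − a·b on (0.9700, 0.1476) = 0.9744
(E OR (A AND NOT E)) OR (E OR (A AND NOT A)) = a + b − a·b on (0.9707, 0.9744) = 0.9993
NOT ((E OR (A AND NOT E)) OR (E OR (A AND NOT A))) = 1 − 0.9993 = 0.0007

0.001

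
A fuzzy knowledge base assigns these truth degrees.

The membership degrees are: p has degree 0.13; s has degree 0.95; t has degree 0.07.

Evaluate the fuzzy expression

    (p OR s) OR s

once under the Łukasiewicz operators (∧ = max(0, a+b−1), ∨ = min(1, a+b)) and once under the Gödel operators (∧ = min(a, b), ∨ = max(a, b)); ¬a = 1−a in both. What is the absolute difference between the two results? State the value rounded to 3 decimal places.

0.050

Under Łukasiewicz:
  p OR s = min(1, a+b) on (0.13, 0.95) = 1.00
  (p OR s) OR s = min(1, a+b) on (1.00, 0.95) = 1.00
  → value = 1.0000
Under Gödel:
  p OR s = max(a, b) on (0.13, 0.95) = 0.95
  (p OR s) OR s = max(a, b) on (0.95, 0.95) = 0.95
  → value = 0.9500
|1.0000 − 0.9500| = 0.050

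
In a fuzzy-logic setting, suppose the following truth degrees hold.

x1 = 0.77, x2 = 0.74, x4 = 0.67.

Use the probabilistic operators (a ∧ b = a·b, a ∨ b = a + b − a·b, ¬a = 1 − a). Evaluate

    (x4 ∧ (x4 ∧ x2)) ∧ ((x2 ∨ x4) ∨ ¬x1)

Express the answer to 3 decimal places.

x4 ∧ x2 = a·b on (0.6700, 0.7400) = 0.4958
x4 ∧ (x4 ∧ x2) = a·b on (0.6700, 0.4958) = 0.3322
x2 ∨ x4 = a + b − a·b on (0.7400, 0.6700) = 0.9142
¬x1 = 1 − 0.7700 = 0.2300
(x2 ∨ x4) ∨ ¬x1 = a + b − a·b on (0.9142, 0.2300) = 0.9339
(x4 ∧ (x4 ∧ x2)) ∧ ((x2 ∨ x4) ∨ ¬x1) = a·b on (0.3322, 0.9339) = 0.3102

0.310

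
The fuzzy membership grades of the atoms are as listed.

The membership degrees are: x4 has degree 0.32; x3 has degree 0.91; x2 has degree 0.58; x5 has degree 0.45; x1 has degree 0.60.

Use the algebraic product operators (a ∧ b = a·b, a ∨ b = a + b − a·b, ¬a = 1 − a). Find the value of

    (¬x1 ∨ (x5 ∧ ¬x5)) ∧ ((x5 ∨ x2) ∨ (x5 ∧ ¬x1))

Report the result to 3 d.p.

0.445

¬x1 = 1 − 0.6000 = 0.4000
¬x5 = 1 − 0.4500 = 0.5500
x5 ∧ ¬x5 = a·b on (0.4500, 0.5500) = 0.2475
¬x1 ∨ (x5 ∧ ¬x5) = a + b − a·b on (0.4000, 0.2475) = 0.5485
x5 ∨ x2 = a + b − a·b on (0.4500, 0.5800) = 0.7690
¬x1 = 1 − 0.6000 = 0.4000
x5 ∧ ¬x1 = a·b on (0.4500, 0.4000) = 0.1800
(x5 ∨ x2) ∨ (x5 ∧ ¬x1) = a + b − a·b on (0.7690, 0.1800) = 0.8106
(¬x1 ∨ (x5 ∧ ¬x5)) ∧ ((x5 ∨ x2) ∨ (x5 ∧ ¬x1)) = a·b on (0.5485, 0.8106) = 0.4446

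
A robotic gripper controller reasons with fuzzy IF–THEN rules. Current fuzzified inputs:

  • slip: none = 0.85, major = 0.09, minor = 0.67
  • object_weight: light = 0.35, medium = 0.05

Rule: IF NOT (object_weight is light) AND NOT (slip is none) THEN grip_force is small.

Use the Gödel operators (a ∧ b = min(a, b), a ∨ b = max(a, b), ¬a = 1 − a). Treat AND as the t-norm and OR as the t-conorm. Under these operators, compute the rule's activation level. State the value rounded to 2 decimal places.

0.15

firing strength: ¬light=1−0.35=0.65, ¬none=1−0.85=0.15; AND[min(a, b)] → w = 0.15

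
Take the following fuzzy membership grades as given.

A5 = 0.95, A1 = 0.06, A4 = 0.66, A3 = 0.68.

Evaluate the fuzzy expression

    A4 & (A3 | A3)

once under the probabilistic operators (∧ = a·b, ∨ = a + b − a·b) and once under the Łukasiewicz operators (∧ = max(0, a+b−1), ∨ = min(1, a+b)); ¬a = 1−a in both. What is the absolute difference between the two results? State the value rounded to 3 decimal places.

Under probabilistic:
  A3 | A3 = a + b − a·b on (0.6800, 0.6800) = 0.8976
  A4 & (A3 | A3) = a·b on (0.6600, 0.8976) = 0.5924
  → value = 0.5924
Under Łukasiewicz:
  A3 | A3 = min(1, a+b) on (0.68, 0.68) = 1.00
  A4 & (A3 | A3) = max(0, a+b−1) on (0.66, 1.00) = 0.66
  → value = 0.6600
|0.5924 − 0.6600| = 0.068

0.068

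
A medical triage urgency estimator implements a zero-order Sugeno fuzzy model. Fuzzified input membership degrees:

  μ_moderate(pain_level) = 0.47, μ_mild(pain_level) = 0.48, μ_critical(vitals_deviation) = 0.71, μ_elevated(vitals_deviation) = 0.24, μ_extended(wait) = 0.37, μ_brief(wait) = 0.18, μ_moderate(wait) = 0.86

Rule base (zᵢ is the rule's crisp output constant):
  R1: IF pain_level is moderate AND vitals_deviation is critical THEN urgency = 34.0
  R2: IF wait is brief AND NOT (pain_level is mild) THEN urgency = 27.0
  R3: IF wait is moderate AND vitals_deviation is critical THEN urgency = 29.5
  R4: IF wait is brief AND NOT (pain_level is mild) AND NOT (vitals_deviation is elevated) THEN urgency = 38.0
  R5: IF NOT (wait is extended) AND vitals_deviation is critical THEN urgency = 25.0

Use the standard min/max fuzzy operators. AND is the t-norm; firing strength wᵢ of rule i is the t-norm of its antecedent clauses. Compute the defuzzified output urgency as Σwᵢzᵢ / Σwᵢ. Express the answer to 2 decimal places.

R1 (z=34.0): moderate=0.47, critical=0.71; AND[min(a, b)] → w = 0.47
R2 (z=27.0): brief=0.18, ¬mild=1−0.48=0.52; AND[min(a, b)] → w = 0.18
R3 (z=29.5): moderate=0.86, critical=0.71; AND[min(a, b)] → w = 0.71
R4 (z=38.0): brief=0.18, ¬mild=1−0.48=0.52, ¬elevated=1−0.24=0.76; AND[min(a, b)] → w = 0.18
R5 (z=25.0): ¬extended=1−0.37=0.63, critical=0.71; AND[min(a, b)] → w = 0.63
Weighted average = (0.47·34.0 + 0.18·27.0 + 0.71·29.5 + 0.18·38.0 + 0.63·25.0) / (0.47 + 0.18 + 0.71 + 0.18 + 0.63)
  = 64.3750 / 2.1700 = 29.67

29.67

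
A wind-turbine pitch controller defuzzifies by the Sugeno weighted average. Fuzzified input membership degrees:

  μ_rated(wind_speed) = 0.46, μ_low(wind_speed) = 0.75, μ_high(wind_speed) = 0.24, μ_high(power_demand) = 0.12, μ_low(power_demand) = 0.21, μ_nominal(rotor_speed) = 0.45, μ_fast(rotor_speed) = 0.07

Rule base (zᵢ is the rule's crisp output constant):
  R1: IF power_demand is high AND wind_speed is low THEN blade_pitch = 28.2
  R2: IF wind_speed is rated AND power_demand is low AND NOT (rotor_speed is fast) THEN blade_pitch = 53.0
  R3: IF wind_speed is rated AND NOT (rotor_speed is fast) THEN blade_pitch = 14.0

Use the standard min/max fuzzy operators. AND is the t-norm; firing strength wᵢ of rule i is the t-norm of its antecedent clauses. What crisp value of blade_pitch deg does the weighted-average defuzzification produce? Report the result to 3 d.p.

26.524

R1 (z=28.2): high=0.12, low=0.75; AND[min(a, b)] → w = 0.12
R2 (z=53.0): rated=0.46, low=0.21, ¬fast=1−0.07=0.93; AND[min(a, b)] → w = 0.21
R3 (z=14.0): rated=0.46, ¬fast=1−0.07=0.93; AND[min(a, b)] → w = 0.46
Weighted average = (0.12·28.2 + 0.21·53.0 + 0.46·14.0) / (0.12 + 0.21 + 0.46)
  = 20.9540 / 0.7900 = 26.524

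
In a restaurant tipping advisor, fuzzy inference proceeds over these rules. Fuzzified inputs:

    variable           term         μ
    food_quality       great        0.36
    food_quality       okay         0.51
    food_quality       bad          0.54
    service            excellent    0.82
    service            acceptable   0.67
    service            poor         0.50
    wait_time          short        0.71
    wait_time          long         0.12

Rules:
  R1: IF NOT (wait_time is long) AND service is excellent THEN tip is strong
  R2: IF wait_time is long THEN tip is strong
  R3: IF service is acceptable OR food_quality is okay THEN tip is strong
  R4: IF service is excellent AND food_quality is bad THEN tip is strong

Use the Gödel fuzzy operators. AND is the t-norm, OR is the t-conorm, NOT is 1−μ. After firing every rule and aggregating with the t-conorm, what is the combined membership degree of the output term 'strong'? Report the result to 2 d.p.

0.82

R1: ¬long=1−0.12=0.88, excellent=0.82; AND[min(a, b)] → w = 0.82
R2: long=0.12 → w = 0.12
R3: acceptable=0.67, okay=0.51; OR[max(a, b)] → w = 0.67
R4: excellent=0.82, bad=0.54; AND[min(a, b)] → w = 0.54
Rules with consequent 'strong': {R1, R2, R3, R4} → strengths 0.82, 0.12, 0.67, 0.54
Aggregate via t-conorm [max(a, b)]: 0.82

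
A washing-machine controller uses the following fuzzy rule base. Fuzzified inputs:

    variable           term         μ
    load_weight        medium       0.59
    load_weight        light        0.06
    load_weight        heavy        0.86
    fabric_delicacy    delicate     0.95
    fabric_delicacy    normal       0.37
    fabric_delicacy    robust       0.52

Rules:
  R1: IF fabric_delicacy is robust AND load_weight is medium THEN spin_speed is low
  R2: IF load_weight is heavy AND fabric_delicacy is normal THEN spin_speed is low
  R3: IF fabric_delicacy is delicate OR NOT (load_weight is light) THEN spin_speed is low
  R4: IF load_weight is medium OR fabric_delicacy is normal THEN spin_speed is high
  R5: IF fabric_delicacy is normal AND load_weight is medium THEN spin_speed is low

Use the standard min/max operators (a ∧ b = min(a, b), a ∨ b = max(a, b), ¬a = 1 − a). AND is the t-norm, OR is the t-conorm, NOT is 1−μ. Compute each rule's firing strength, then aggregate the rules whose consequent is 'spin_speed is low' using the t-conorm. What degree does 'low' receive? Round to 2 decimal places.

0.95

R1: robust=0.52, medium=0.59; AND[min(a, b)] → w = 0.52
R2: heavy=0.86, normal=0.37; AND[min(a, b)] → w = 0.37
R3: delicate=0.95, ¬light=1−0.06=0.94; OR[max(a, b)] → w = 0.95
R4: medium=0.59, normal=0.37; OR[max(a, b)] → w = 0.59
R5: normal=0.37, medium=0.59; AND[min(a, b)] → w = 0.37
Rules with consequent 'low': {R1, R2, R3, R5} → strengths 0.52, 0.37, 0.95, 0.37
Aggregate via t-conorm [max(a, b)]: 0.95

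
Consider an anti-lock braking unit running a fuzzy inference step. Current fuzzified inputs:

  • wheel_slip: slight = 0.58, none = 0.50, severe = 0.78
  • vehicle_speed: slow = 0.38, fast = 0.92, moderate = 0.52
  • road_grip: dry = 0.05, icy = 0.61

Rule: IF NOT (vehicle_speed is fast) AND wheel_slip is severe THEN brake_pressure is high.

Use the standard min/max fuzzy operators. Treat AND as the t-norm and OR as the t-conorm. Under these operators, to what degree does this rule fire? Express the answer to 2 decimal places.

0.08

firing strength: ¬fast=1−0.92=0.08, severe=0.78; AND[min(a, b)] → w = 0.08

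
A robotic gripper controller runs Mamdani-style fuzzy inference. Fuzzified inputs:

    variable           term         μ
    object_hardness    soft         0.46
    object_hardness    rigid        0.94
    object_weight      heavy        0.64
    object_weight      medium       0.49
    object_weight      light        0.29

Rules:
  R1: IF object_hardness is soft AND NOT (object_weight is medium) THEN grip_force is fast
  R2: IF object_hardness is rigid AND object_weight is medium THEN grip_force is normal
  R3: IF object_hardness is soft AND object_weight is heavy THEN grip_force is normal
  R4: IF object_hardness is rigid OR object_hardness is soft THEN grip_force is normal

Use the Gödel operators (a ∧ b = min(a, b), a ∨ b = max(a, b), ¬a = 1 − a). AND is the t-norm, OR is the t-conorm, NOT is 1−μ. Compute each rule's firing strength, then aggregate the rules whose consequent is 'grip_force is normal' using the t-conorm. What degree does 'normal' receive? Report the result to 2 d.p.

R1: soft=0.46, ¬medium=1−0.49=0.51; AND[min(a, b)] → w = 0.46
R2: rigid=0.94, medium=0.49; AND[min(a, b)] → w = 0.49
R3: soft=0.46, heavy=0.64; AND[min(a, b)] → w = 0.46
R4: rigid=0.94, soft=0.46; OR[max(a, b)] → w = 0.94
Rules with consequent 'normal': {R2, R3, R4} → strengths 0.49, 0.46, 0.94
Aggregate via t-conorm [max(a, b)]: 0.94

0.94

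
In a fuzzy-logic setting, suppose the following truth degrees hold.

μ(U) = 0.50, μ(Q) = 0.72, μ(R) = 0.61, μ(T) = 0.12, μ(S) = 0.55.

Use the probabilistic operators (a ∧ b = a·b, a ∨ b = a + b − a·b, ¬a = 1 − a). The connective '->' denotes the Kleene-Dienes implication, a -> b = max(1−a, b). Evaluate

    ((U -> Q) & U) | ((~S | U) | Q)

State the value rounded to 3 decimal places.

U -> Q  [Kleene-Dienes: max(1−a, b)] with a=0.5000, b=0.7200 → 0.7200
(U -> Q) & U = a·b on (0.7200, 0.5000) = 0.3600
~S = 1 − 0.5500 = 0.4500
~S | U = a + b − a·b on (0.4500, 0.5000) = 0.7250
(~S | U) | Q = a + b − a·b on (0.7250, 0.7200) = 0.9230
((U -> Q) & U) | ((~S | U) | Q) = a + b − a·b on (0.3600, 0.9230) = 0.9507

0.951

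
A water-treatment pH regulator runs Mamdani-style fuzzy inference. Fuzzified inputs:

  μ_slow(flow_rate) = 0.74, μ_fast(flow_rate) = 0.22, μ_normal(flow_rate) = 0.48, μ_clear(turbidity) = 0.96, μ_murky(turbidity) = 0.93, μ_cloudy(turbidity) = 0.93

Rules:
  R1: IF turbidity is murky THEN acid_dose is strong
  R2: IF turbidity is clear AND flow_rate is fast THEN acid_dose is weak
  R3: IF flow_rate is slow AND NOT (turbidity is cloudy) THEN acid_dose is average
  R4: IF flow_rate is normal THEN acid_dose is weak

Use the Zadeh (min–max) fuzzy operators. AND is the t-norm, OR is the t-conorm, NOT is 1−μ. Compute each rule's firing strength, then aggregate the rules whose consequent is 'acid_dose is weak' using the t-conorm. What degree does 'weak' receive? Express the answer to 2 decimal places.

R1: murky=0.93 → w = 0.93
R2: clear=0.96, fast=0.22; AND[min(a, b)] → w = 0.22
R3: slow=0.74, ¬cloudy=1−0.93=0.07; AND[min(a, b)] → w = 0.07
R4: normal=0.48 → w = 0.48
Rules with consequent 'weak': {R2, R4} → strengths 0.22, 0.48
Aggregate via t-conorm [max(a, b)]: 0.48

0.48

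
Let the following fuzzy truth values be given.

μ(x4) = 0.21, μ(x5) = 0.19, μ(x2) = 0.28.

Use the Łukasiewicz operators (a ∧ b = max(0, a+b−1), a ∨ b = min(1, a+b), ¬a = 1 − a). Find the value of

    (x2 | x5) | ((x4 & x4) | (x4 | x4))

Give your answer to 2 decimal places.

0.89

x2 | x5 = min(1, a+b) on (0.28, 0.19) = 0.47
x4 & x4 = max(0, a+b−1) on (0.21, 0.21) = 0.00
x4 | x4 = min(1, a+b) on (0.21, 0.21) = 0.42
(x4 & x4) | (x4 | x4) = min(1, a+b) on (0.00, 0.42) = 0.42
(x2 | x5) | ((x4 & x4) | (x4 | x4)) = min(1, a+b) on (0.47, 0.42) = 0.89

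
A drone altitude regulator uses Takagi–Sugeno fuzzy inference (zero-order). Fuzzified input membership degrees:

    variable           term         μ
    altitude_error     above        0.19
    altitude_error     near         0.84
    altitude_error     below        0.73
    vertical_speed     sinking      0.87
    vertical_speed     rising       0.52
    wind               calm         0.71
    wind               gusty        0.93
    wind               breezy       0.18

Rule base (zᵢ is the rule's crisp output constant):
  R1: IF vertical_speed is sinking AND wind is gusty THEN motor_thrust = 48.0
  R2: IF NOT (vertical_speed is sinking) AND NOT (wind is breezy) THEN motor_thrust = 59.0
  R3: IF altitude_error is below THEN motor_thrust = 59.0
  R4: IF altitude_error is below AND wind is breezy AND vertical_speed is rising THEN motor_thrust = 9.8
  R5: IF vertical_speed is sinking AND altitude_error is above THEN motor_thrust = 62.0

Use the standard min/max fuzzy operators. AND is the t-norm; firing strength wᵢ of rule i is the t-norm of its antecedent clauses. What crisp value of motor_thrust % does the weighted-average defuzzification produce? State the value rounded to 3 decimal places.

50.497

R1 (z=48.0): sinking=0.87, gusty=0.93; AND[min(a, b)] → w = 0.87
R2 (z=59.0): ¬sinking=1−0.87=0.13, ¬breezy=1−0.18=0.82; AND[min(a, b)] → w = 0.13
R3 (z=59.0): below=0.73 → w = 0.73
R4 (z=9.8): below=0.73, breezy=0.18, rising=0.52; AND[min(a, b)] → w = 0.18
R5 (z=62.0): sinking=0.87, above=0.19; AND[min(a, b)] → w = 0.19
Weighted average = (0.87·48.0 + 0.13·59.0 + 0.73·59.0 + 0.18·9.8 + 0.19·62.0) / (0.87 + 0.13 + 0.73 + 0.18 + 0.19)
  = 106.0440 / 2.1000 = 50.497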